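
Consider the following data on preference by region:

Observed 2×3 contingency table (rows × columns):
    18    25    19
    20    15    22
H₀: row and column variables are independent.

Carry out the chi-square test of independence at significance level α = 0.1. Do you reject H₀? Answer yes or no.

Row totals [62, 57], col totals [38, 40, 41], n=119
χ² = (18−19.80)²/19.80 + (25−20.84)²/20.84 + (19−21.36)²/21.36 + (20−18.20)²/18.20 + (15−19.16)²/19.16 + (22−19.64)²/19.64 = 2.6193
df = 2
p-value (upper-tail) = 0.26991
At α=0.1: p ≥ α → fail to reject H₀

reject H₀: no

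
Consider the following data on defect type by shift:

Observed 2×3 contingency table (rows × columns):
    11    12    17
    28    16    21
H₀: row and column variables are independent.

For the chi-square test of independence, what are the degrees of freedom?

df = (r−1)(c−1) = (2−1)·(3−1) = 2

degrees of freedom = 2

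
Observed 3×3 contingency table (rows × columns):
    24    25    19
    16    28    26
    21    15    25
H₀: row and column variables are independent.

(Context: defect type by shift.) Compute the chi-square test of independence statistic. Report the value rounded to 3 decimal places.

Row totals [68, 70, 61], col totals [61, 68, 70], n=199
χ² = (24−20.84)²/20.84 + (25−23.24)²/23.24 + (19−23.92)²/23.92 + (16−21.46)²/21.46 + (28−23.92)²/23.92 + (26−24.62)²/24.62 + (21−18.70)²/18.70 + (15−20.84)²/20.84 + (25−21.46)²/21.46 = 6.2913
df = 4

test statistic = 6.291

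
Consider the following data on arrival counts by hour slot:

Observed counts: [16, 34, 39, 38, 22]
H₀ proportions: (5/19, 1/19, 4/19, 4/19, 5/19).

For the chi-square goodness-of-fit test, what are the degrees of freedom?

df = k − 1 = 5 − 1 = 4

degrees of freedom = 4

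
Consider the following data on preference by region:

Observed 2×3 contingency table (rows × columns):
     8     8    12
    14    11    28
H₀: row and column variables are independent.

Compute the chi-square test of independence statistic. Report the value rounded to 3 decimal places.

Row totals [28, 53], col totals [22, 19, 40], n=81
χ² = (8−7.60)²/7.60 + (8−6.57)²/6.57 + (12−13.83)²/13.83 + (14−14.40)²/14.40 + (11−12.43)²/12.43 + (28−26.17)²/26.17 = 0.8776
df = 2

test statistic = 0.878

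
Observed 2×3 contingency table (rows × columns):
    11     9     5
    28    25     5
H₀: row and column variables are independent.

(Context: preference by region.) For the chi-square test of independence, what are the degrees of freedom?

degrees of freedom = 2

df = (r−1)(c−1) = (2−1)·(3−1) = 2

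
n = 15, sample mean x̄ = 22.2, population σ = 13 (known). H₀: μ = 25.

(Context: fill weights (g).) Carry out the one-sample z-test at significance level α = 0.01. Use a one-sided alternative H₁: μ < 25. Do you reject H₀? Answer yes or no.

reject H₀: no

SE = σ/√n = 13/√15 = 3.3566
z = (x̄−μ₀)/SE = (22.2−25)/3.3566 = -0.8342
p-value (one-sided, H₁ less) = 0.20209
At α=0.01: p ≥ α → fail to reject H₀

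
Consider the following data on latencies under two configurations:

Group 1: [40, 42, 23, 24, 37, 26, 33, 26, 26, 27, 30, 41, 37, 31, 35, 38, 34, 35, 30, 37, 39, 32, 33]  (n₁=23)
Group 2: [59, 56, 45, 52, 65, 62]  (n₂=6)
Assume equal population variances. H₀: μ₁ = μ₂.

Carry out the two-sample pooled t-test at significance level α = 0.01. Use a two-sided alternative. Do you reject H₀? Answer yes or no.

reject H₀: yes

x̄₁=32.870, s₁=5.635, n₁=23
x̄₂=56.500, s₂=7.232, n₂=6
s_p² = [22·5.635² + 5·7.232²]/27 = 35.5596
SE = √(s_p²·(1/23+1/6)) = 2.7336
t = (32.870−56.500)/2.7336 = -8.6444
df = 27
p-value (two-sided) = 0.00000
At α=0.01: p < α → reject H₀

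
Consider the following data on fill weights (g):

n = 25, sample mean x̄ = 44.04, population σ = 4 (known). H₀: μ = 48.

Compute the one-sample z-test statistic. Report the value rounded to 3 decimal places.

test statistic = -4.950

SE = σ/√n = 4/√25 = 0.8000
z = (x̄−μ₀)/SE = (44.04−48)/0.8000 = -4.9500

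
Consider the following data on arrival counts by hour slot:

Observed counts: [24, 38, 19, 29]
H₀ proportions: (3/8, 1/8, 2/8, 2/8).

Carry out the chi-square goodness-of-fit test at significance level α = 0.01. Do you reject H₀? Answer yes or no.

reject H₀: yes

n = 110; E_i = n·p_i = [41.25, 13.75, 27.50, 27.50]
χ² = (24−41.25)²/41.25 + (38−13.75)²/13.75 + (19−27.50)²/27.50 + (29−27.50)²/27.50 = 52.6909
df = 3
p-value (upper-tail) = 0.00000
At α=0.01: p < α → reject H₀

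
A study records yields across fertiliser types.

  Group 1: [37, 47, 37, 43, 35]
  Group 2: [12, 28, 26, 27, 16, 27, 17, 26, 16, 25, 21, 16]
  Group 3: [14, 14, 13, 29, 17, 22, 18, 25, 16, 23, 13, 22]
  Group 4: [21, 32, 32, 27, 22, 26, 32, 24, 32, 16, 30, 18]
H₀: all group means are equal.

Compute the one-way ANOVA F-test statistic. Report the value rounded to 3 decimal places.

test statistic = 18.436

Group means [39.80, 21.42, 18.83, 26.00], grand mean 24.244
SSB = Σnᵢ(x̄ᵢ−x̄)² = 1694.178; SSW = ΣΣ(x−x̄ᵢ)² = 1133.383
MSB = 1694.178/3 = 564.7259; MSW = 1133.383/37 = 30.6320
F = MSB/MSW = 18.4358
df = (3, 37)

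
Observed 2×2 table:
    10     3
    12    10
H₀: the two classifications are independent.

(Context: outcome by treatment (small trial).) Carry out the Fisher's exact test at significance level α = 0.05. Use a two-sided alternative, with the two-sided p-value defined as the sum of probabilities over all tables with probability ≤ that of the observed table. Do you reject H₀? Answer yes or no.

reject H₀: no

Margins: r₁=13, r₂=22, c₁=22, c₂=13, n=35
p_obs = C(13,10)·C(22,12)/C(35,22); sum pmf over tables with pmf ≤ p_obs
p-value (two-sided) = 0.28211
At α=0.05: p ≥ α → fail to reject H₀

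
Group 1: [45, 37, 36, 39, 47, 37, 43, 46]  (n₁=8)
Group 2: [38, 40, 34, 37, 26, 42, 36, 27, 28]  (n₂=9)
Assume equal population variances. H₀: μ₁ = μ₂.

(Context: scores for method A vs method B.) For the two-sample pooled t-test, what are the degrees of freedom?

degrees of freedom = 15

df = n₁ + n₂ − 2 = 8 + 9 − 2 = 15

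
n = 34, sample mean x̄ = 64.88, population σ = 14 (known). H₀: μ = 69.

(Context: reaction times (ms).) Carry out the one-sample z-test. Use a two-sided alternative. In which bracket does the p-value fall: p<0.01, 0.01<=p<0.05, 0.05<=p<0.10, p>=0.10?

p-value bracket: 0.05<=p<0.10

SE = σ/√n = 14/√34 = 2.4010
z = (x̄−μ₀)/SE = (64.88−69)/2.4010 = -1.7160
p-value (two-sided) = 0.08617
→ bracket: 0.05<=p<0.10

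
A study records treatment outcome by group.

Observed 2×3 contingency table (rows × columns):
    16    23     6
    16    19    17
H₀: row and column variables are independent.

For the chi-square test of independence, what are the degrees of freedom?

degrees of freedom = 2

df = (r−1)(c−1) = (2−1)·(3−1) = 2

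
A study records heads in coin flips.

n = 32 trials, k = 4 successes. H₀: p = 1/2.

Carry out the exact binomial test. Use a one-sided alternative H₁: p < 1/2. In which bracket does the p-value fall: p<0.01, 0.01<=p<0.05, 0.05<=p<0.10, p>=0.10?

p-value bracket: p<0.01

Exact binomial: n=32, k=4, p₀=1/2=0.5000
P(X≤4) from Σ C(n,i)·p₀^i·(1−p₀)^(n−i)
p-value (one-sided, H₁ less) = 0.00001
→ bracket: p<0.01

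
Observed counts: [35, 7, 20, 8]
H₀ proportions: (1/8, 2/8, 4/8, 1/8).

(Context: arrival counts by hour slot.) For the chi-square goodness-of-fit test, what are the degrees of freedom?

df = k − 1 = 4 − 1 = 3

degrees of freedom = 3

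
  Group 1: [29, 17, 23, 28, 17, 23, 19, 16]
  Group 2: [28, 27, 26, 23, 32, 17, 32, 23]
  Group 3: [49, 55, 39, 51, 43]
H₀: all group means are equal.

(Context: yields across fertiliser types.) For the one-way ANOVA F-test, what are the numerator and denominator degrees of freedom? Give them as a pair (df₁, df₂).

k = 3 groups, N = 21 total
df = (k−1, N−k) = (3−1, 21−3) = (2, 18)

degrees of freedom = [2, 18]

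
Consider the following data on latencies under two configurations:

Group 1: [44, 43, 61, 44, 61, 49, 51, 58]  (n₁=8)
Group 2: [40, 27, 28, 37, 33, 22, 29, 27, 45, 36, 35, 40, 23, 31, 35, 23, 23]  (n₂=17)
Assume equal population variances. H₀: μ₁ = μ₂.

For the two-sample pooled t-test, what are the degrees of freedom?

df = n₁ + n₂ − 2 = 8 + 17 − 2 = 23

degrees of freedom = 23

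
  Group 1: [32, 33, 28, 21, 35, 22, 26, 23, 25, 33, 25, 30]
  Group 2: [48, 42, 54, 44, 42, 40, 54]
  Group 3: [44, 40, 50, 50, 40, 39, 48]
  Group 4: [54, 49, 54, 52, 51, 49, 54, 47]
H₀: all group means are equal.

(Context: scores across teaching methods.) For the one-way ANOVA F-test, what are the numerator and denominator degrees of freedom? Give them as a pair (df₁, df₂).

k = 4 groups, N = 34 total
df = (k−1, N−k) = (4−1, 34−4) = (3, 30)

degrees of freedom = [3, 30]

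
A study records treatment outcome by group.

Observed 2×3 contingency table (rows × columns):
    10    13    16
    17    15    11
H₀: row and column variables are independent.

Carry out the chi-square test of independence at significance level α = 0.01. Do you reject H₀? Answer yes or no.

Row totals [39, 43], col totals [27, 28, 27], n=82
χ² = (10−12.84)²/12.84 + (13−13.32)²/13.32 + (16−12.84)²/12.84 + (17−14.16)²/14.16 + (15−14.68)²/14.68 + (11−14.16)²/14.16 = 2.6949
df = 2
p-value (upper-tail) = 0.25990
At α=0.01: p ≥ α → fail to reject H₀

reject H₀: no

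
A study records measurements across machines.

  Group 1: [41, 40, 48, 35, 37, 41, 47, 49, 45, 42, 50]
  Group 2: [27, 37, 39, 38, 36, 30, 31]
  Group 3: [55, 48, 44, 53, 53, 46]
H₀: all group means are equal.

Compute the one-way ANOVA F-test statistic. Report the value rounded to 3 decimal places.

test statistic = 18.387

Group means [43.18, 34.00, 49.83], grand mean 42.167
SSB = Σnᵢ(x̄ᵢ−x̄)² = 830.864; SSW = ΣΣ(x−x̄ᵢ)² = 474.470
MSB = 830.864/2 = 415.4318; MSW = 474.470/21 = 22.5938
F = MSB/MSW = 18.3870
df = (2, 21)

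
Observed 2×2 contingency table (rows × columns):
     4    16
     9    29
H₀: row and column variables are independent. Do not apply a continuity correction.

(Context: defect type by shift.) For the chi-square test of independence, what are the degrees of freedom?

degrees of freedom = 1

df = (r−1)(c−1) = (2−1)·(2−1) = 1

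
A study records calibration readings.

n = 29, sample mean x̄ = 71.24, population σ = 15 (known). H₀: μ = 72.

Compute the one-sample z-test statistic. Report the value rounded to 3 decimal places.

test statistic = -0.273

SE = σ/√n = 15/√29 = 2.7854
z = (x̄−μ₀)/SE = (71.24−72)/2.7854 = -0.2728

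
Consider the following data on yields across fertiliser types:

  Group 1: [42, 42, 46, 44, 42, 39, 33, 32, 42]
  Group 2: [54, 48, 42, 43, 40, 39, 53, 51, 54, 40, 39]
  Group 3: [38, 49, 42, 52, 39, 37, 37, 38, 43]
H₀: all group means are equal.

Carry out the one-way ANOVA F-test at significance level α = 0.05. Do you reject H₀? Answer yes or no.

reject H₀: no

Group means [40.22, 45.73, 41.67], grand mean 42.759
SSB = Σnᵢ(x̄ᵢ−x̄)² = 165.573; SSW = ΣΣ(x−x̄ᵢ)² = 821.737
MSB = 165.573/2 = 82.7865; MSW = 821.737/26 = 31.6053
F = MSB/MSW = 2.6194
df = (2, 26)
p-value (upper-tail) = 0.09197
At α=0.05: p ≥ α → fail to reject H₀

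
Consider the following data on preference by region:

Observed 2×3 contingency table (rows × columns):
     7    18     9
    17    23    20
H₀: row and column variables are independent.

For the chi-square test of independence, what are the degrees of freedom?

df = (r−1)(c−1) = (2−1)·(3−1) = 2

degrees of freedom = 2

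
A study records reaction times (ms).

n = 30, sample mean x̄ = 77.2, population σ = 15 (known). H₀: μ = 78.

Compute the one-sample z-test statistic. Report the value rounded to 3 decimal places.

test statistic = -0.292

SE = σ/√n = 15/√30 = 2.7386
z = (x̄−μ₀)/SE = (77.2−78)/2.7386 = -0.2921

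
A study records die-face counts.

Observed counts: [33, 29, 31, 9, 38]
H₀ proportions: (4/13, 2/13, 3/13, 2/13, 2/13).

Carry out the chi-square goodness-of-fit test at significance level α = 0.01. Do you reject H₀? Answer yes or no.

n = 140; E_i = n·p_i = [43.08, 21.54, 32.31, 21.54, 21.54]
χ² = (33−43.08)²/43.08 + (29−21.54)²/21.54 + (31−32.31)²/32.31 + (9−21.54)²/21.54 + (38−21.54)²/21.54 = 24.8756
df = 4
p-value (upper-tail) = 0.00005
At α=0.01: p < α → reject H₀

reject H₀: yes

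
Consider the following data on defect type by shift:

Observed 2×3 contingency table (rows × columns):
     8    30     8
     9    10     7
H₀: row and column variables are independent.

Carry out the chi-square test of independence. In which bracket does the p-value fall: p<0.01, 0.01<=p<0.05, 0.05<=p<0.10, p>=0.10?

p-value bracket: 0.05<=p<0.10

Row totals [46, 26], col totals [17, 40, 15], n=72
χ² = (8−10.86)²/10.86 + (30−25.56)²/25.56 + (8−9.58)²/9.58 + (9−6.14)²/6.14 + (10−14.44)²/14.44 + (7−5.42)²/5.42 = 4.9520
df = 2
p-value (upper-tail) = 0.08408
→ bracket: 0.05<=p<0.10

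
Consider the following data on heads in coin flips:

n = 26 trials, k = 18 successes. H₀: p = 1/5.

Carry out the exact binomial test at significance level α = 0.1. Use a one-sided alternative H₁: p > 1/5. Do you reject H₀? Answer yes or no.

Exact binomial: n=26, k=18, p₀=1/5=0.2000
P(X≥18) from Σ C(n,i)·p₀^i·(1−p₀)^(n−i)
p-value (one-sided, H₁ greater) = 0.00000
At α=0.1: p < α → reject H₀

reject H₀: yes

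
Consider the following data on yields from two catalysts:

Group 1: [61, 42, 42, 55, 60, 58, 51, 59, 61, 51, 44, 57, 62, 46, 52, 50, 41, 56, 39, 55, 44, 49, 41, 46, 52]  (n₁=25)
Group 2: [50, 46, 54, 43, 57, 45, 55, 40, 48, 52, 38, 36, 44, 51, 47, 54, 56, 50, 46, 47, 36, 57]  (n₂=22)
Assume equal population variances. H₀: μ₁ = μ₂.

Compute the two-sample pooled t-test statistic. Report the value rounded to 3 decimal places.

test statistic = 1.551

x̄₁=50.960, s₁=7.271, n₁=25
x̄₂=47.818, s₂=6.515, n₂=22
s_p² = [24·7.271² + 21·6.515²]/45 = 48.0052
SE = √(s_p²·(1/25+1/22)) = 2.0254
t = (50.960−47.818)/2.0254 = 1.5512
df = 45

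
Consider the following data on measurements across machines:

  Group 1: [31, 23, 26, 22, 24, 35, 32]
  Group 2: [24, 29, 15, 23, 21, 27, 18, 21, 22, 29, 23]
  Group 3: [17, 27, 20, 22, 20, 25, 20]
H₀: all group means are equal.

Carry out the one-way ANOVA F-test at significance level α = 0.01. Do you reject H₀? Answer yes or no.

reject H₀: no

Group means [27.57, 22.91, 21.57], grand mean 23.840
SSB = Σnᵢ(x̄ᵢ−x̄)² = 143.022; SSW = ΣΣ(x−x̄ᵢ)² = 410.338
MSB = 143.022/2 = 71.5112; MSW = 410.338/22 = 18.6517
F = MSB/MSW = 3.8340
df = (2, 22)
p-value (upper-tail) = 0.03728
At α=0.01: p ≥ α → fail to reject H₀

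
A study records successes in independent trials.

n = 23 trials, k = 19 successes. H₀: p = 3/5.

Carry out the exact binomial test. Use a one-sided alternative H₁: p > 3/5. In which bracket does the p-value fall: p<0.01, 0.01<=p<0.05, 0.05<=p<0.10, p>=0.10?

p-value bracket: 0.01<=p<0.05

Exact binomial: n=23, k=19, p₀=3/5=0.6000
P(X≥19) from Σ C(n,i)·p₀^i·(1−p₀)^(n−i)
p-value (one-sided, H₁ greater) = 0.01897
→ bracket: 0.01<=p<0.05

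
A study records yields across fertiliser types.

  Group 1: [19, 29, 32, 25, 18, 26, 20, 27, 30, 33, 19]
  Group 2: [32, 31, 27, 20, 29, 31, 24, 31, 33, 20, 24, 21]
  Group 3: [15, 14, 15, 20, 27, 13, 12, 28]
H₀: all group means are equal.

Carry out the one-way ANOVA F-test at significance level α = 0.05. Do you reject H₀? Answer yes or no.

Group means [25.27, 26.92, 18.00], grand mean 24.032
SSB = Σnᵢ(x̄ᵢ−x̄)² = 407.869; SSW = ΣΣ(x−x̄ᵢ)² = 849.098
MSB = 407.869/2 = 203.9346; MSW = 849.098/28 = 30.3249
F = MSB/MSW = 6.7250
df = (2, 28)
p-value (upper-tail) = 0.00412
At α=0.05: p < α → reject H₀

reject H₀: yes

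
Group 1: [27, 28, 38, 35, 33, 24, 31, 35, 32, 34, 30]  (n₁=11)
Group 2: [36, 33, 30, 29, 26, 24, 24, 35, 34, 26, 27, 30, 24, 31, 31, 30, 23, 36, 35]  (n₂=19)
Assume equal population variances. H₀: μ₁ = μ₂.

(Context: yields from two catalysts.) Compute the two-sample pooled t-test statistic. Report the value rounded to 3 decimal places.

x̄₁=31.545, s₁=4.083, n₁=11
x̄₂=29.684, s₂=4.385, n₂=19
s_p² = [10·4.083² + 18·4.385²]/28 = 18.3154
SE = √(s_p²·(1/11+1/19)) = 1.6214
t = (31.545−29.684)/1.6214 = 1.1479
df = 28

test statistic = 1.148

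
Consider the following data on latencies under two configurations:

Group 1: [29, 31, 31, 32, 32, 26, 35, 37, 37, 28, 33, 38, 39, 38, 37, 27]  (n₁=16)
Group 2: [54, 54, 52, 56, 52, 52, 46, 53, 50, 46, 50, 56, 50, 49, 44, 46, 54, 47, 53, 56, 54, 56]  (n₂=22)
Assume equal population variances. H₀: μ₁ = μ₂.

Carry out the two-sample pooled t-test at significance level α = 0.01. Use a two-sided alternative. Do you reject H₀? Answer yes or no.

reject H₀: yes

x̄₁=33.125, s₁=4.272, n₁=16
x̄₂=51.364, s₂=3.723, n₂=22
s_p² = [15·4.272² + 21·3.723²]/36 = 15.6900
SE = √(s_p²·(1/16+1/22)) = 1.3015
t = (33.125−51.364)/1.3015 = -14.0139
df = 36
p-value (two-sided) = 0.00000
At α=0.01: p < α → reject H₀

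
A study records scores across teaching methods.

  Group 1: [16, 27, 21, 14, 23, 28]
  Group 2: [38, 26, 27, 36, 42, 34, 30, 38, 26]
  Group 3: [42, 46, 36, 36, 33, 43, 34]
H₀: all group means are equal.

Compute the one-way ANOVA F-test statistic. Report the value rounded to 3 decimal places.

Group means [21.50, 33.00, 38.57], grand mean 31.636
SSB = Σnᵢ(x̄ᵢ−x̄)² = 969.877; SSW = ΣΣ(x−x̄ᵢ)² = 597.214
MSB = 969.877/2 = 484.9383; MSW = 597.214/19 = 31.4323
F = MSB/MSW = 15.4280
df = (2, 19)

test statistic = 15.428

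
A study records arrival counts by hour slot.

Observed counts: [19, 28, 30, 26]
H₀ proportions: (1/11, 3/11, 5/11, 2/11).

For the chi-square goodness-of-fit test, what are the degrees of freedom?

degrees of freedom = 3

df = k − 1 = 4 − 1 = 3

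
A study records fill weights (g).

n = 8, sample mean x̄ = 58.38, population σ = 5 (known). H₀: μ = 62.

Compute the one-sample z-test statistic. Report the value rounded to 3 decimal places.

SE = σ/√n = 5/√8 = 1.7678
z = (x̄−μ₀)/SE = (58.38−62)/1.7678 = -2.0478

test statistic = -2.048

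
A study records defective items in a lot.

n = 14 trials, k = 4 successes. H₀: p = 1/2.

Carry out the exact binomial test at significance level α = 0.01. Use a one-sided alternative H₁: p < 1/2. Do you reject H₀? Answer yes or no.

Exact binomial: n=14, k=4, p₀=1/2=0.5000
P(X≤4) from Σ C(n,i)·p₀^i·(1−p₀)^(n−i)
p-value (one-sided, H₁ less) = 0.08978
At α=0.01: p ≥ α → fail to reject H₀

reject H₀: no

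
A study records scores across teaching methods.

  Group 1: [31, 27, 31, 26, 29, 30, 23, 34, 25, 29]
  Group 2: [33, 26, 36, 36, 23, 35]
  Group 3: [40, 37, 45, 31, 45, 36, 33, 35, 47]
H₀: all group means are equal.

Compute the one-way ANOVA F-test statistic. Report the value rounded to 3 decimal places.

Group means [28.50, 31.50, 38.78], grand mean 32.920
SSB = Σnᵢ(x̄ᵢ−x̄)² = 516.284; SSW = ΣΣ(x−x̄ᵢ)² = 519.556
MSB = 516.284/2 = 258.1422; MSW = 519.556/22 = 23.6162
F = MSB/MSW = 10.9307
df = (2, 22)

test statistic = 10.931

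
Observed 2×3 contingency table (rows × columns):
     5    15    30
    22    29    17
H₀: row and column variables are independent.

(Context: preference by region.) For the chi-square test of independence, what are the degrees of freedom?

degrees of freedom = 2

df = (r−1)(c−1) = (2−1)·(3−1) = 2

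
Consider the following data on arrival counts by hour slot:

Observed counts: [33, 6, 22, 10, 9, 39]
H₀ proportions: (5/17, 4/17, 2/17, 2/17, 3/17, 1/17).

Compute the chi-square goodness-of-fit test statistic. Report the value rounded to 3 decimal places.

test statistic = 176.257

n = 119; E_i = n·p_i = [35.00, 28.00, 14.00, 14.00, 21.00, 7.00]
χ² = (33−35.00)²/35.00 + (6−28.00)²/28.00 + (22−14.00)²/14.00 + (10−14.00)²/14.00 + (9−21.00)²/21.00 + (39−7.00)²/7.00 = 176.2571
df = 5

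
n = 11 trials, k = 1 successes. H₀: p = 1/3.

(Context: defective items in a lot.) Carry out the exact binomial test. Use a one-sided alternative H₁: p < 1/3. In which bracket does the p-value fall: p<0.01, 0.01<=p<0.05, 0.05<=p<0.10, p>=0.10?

p-value bracket: 0.05<=p<0.10

Exact binomial: n=11, k=1, p₀=1/3=0.3333
P(X≤1) from Σ C(n,i)·p₀^i·(1−p₀)^(n−i)
p-value (one-sided, H₁ less) = 0.07515
→ bracket: 0.05<=p<0.10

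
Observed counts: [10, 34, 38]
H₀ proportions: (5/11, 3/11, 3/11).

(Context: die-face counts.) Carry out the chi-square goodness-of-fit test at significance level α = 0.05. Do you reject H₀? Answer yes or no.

n = 82; E_i = n·p_i = [37.27, 22.36, 22.36]
χ² = (10−37.27)²/37.27 + (34−22.36)²/22.36 + (38−22.36)²/22.36 = 36.9431
df = 2
p-value (upper-tail) = 0.00000
At α=0.05: p < α → reject H₀

reject H₀: yes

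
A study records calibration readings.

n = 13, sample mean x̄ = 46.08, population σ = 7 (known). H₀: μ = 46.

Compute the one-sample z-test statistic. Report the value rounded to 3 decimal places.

test statistic = 0.041

SE = σ/√n = 7/√13 = 1.9415
z = (x̄−μ₀)/SE = (46.08−46)/1.9415 = 0.0412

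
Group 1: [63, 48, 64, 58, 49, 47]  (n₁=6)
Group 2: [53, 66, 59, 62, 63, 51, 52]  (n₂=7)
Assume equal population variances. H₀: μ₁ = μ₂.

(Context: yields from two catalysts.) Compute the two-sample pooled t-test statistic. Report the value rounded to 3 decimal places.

test statistic = -0.829

x̄₁=54.833, s₁=7.782, n₁=6
x̄₂=58.000, s₂=6.000, n₂=7
s_p² = [5·7.782² + 6·6.000²]/11 = 47.1667
SE = √(s_p²·(1/6+1/7)) = 3.8209
t = (54.833−58.000)/3.8209 = -0.8288
df = 11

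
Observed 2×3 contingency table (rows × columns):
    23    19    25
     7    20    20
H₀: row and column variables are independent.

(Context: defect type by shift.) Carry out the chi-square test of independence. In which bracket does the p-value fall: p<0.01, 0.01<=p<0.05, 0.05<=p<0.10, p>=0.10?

p-value bracket: 0.05<=p<0.10

Row totals [67, 47], col totals [30, 39, 45], n=114
χ² = (23−17.63)²/17.63 + (19−22.92)²/22.92 + (25−26.45)²/26.45 + (7−12.37)²/12.37 + (20−16.08)²/16.08 + (20−18.55)²/18.55 = 5.7838
df = 2
p-value (upper-tail) = 0.05547
→ bracket: 0.05<=p<0.10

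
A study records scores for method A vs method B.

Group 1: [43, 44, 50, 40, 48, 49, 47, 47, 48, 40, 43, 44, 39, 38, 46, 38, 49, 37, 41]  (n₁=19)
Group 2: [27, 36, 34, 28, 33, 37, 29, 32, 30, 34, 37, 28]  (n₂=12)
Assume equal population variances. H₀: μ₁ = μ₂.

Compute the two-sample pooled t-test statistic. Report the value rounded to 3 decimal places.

x̄₁=43.737, s₁=4.267, n₁=19
x̄₂=32.083, s₂=3.630, n₂=12
s_p² = [18·4.267² + 11·3.630²]/29 = 16.2966
SE = √(s_p²·(1/19+1/12)) = 1.4885
t = (43.737−32.083)/1.4885 = 7.8288
df = 29

test statistic = 7.829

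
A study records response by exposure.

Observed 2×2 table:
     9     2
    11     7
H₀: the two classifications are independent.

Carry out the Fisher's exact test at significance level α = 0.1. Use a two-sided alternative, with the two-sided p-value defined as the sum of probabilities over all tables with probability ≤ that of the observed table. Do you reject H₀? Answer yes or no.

Margins: r₁=11, r₂=18, c₁=20, c₂=9, n=29
p_obs = C(11,9)·C(18,11)/C(29,20); sum pmf over tables with pmf ≤ p_obs
p-value (two-sided) = 0.41183
At α=0.1: p ≥ α → fail to reject H₀

reject H₀: no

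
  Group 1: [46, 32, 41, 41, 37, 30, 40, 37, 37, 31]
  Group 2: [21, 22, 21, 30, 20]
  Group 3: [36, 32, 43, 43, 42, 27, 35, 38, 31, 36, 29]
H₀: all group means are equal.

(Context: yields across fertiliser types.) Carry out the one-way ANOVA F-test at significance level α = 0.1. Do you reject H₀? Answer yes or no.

reject H₀: yes

Group means [37.20, 22.80, 35.64], grand mean 33.769
SSB = Σnᵢ(x̄ᵢ−x̄)² = 757.670; SSW = ΣΣ(x−x̄ᵢ)² = 606.945
MSB = 757.670/2 = 378.8350; MSW = 606.945/23 = 26.3889
F = MSB/MSW = 14.3558
df = (2, 23)
p-value (upper-tail) = 0.00009
At α=0.1: p < α → reject H₀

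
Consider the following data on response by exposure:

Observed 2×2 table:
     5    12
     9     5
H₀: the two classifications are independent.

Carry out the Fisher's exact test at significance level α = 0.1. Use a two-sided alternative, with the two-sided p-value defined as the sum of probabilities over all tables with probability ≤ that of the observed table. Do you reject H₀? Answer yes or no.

Margins: r₁=17, r₂=14, c₁=14, c₂=17, n=31
p_obs = C(17,5)·C(14,9)/C(31,14); sum pmf over tables with pmf ≤ p_obs
p-value (two-sided) = 0.07592
At α=0.1: p < α → reject H₀

reject H₀: yes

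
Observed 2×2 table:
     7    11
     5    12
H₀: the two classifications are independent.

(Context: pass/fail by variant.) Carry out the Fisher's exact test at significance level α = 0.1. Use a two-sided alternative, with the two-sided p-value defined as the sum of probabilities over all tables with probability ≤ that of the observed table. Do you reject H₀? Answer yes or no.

reject H₀: no

Margins: r₁=18, r₂=17, c₁=12, c₂=23, n=35
p_obs = C(18,7)·C(17,5)/C(35,12); sum pmf over tables with pmf ≤ p_obs
p-value (two-sided) = 0.72467
At α=0.1: p ≥ α → fail to reject H₀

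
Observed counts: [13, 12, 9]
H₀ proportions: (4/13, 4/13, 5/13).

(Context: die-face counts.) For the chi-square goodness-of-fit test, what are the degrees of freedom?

degrees of freedom = 2

df = k − 1 = 3 − 1 = 2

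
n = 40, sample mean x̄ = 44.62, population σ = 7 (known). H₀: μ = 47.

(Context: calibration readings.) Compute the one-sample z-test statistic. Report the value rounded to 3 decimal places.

test statistic = -2.150

SE = σ/√n = 7/√40 = 1.1068
z = (x̄−μ₀)/SE = (44.62−47)/1.1068 = -2.1503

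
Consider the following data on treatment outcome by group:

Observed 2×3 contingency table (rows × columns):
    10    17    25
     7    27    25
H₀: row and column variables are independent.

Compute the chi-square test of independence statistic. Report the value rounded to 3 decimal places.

Row totals [52, 59], col totals [17, 44, 50], n=111
χ² = (10−7.96)²/7.96 + (17−20.61)²/20.61 + (25−23.42)²/23.42 + (7−9.04)²/9.04 + (27−23.39)²/23.39 + (25−26.58)²/26.58 = 2.3701
df = 2

test statistic = 2.370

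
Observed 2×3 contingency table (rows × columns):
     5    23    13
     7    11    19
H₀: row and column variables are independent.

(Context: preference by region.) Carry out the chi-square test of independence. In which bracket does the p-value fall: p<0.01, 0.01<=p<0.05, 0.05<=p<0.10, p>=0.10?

p-value bracket: 0.05<=p<0.10

Row totals [41, 37], col totals [12, 34, 32], n=78
χ² = (5−6.31)²/6.31 + (23−17.87)²/17.87 + (13−16.82)²/16.82 + (7−5.69)²/5.69 + (11−16.13)²/16.13 + (19−15.18)²/15.18 = 5.5030
df = 2
p-value (upper-tail) = 0.06383
→ bracket: 0.05<=p<0.10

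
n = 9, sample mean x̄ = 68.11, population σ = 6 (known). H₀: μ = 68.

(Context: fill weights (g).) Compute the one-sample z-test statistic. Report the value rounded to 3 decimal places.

SE = σ/√n = 6/√9 = 2.0000
z = (x̄−μ₀)/SE = (68.11−68)/2.0000 = 0.0550

test statistic = 0.055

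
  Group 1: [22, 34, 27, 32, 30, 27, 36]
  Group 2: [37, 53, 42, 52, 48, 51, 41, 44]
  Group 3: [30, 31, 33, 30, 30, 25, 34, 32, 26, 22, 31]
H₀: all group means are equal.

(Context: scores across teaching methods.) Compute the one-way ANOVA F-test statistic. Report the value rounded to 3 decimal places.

test statistic = 33.768

Group means [29.71, 46.00, 29.45], grand mean 34.615
SSB = Σnᵢ(x̄ᵢ−x̄)² = 1497.998; SSW = ΣΣ(x−x̄ᵢ)² = 510.156
MSB = 1497.998/2 = 748.9990; MSW = 510.156/23 = 22.1807
F = MSB/MSW = 33.7681
df = (2, 23)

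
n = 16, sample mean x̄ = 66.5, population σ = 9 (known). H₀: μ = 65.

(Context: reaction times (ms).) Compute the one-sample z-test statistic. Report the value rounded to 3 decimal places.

test statistic = 0.667

SE = σ/√n = 9/√16 = 2.2500
z = (x̄−μ₀)/SE = (66.5−65)/2.2500 = 0.6667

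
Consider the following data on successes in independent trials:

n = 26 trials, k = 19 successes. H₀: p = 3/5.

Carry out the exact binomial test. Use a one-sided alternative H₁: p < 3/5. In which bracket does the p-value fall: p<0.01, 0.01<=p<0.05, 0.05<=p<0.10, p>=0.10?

Exact binomial: n=26, k=19, p₀=3/5=0.6000
P(X≤19) from Σ C(n,i)·p₀^i·(1−p₀)^(n−i)
p-value (one-sided, H₁ less) = 0.94412
→ bracket: p>=0.10

p-value bracket: p>=0.10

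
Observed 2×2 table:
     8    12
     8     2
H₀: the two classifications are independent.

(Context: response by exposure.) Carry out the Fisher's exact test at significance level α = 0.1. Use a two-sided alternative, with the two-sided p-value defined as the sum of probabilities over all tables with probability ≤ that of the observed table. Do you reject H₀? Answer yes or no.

Margins: r₁=20, r₂=10, c₁=16, c₂=14, n=30
p_obs = C(20,8)·C(10,8)/C(30,16); sum pmf over tables with pmf ≤ p_obs
p-value (two-sided) = 0.05767
At α=0.1: p < α → reject H₀

reject H₀: yes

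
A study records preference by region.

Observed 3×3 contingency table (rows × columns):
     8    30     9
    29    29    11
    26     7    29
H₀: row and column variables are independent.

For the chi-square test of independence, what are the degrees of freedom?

degrees of freedom = 4

df = (r−1)(c−1) = (3−1)·(3−1) = 4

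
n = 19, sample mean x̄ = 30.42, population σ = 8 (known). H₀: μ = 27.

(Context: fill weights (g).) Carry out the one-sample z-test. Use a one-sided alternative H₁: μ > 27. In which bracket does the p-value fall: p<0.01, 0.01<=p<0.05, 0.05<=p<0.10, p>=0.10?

SE = σ/√n = 8/√19 = 1.8353
z = (x̄−μ₀)/SE = (30.42−27)/1.8353 = 1.8634
p-value (one-sided, H₁ greater) = 0.03120
→ bracket: 0.01<=p<0.05

p-value bracket: 0.01<=p<0.05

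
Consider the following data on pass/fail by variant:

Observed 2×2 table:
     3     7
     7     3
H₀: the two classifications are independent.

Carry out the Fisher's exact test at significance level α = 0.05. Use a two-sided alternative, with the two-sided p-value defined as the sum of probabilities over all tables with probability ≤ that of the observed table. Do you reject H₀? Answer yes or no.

Margins: r₁=10, r₂=10, c₁=10, c₂=10, n=20
p_obs = C(10,3)·C(10,7)/C(20,10); sum pmf over tables with pmf ≤ p_obs
p-value (two-sided) = 0.17890
At α=0.05: p ≥ α → fail to reject H₀

reject H₀: no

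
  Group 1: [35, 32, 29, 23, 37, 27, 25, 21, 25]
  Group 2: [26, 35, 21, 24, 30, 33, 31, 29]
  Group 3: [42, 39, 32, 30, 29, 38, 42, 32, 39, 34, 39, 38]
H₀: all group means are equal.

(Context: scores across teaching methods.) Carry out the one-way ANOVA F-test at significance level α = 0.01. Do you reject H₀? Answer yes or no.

Group means [28.22, 28.62, 36.17], grand mean 31.621
SSB = Σnᵢ(x̄ᵢ−x̄)² = 423.730; SSW = ΣΣ(x−x̄ᵢ)² = 621.097
MSB = 423.730/2 = 211.8652; MSW = 621.097/26 = 23.8884
F = MSB/MSW = 8.8690
df = (2, 26)
p-value (upper-tail) = 0.00116
At α=0.01: p < α → reject H₀

reject H₀: yes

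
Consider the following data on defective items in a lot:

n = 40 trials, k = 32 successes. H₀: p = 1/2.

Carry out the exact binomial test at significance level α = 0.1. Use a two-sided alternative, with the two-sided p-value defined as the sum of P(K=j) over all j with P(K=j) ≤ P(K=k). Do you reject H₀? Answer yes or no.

Exact binomial: n=40, k=32, p₀=1/2=0.5000
P(X=j) = C(n,j)·p₀^j·(1−p₀)^(n−j); p = Σ P(X=j) over j with P(X=j) ≤ P(X=32)
p-value (two-sided) = 0.00018
At α=0.1: p < α → reject H₀

reject H₀: yes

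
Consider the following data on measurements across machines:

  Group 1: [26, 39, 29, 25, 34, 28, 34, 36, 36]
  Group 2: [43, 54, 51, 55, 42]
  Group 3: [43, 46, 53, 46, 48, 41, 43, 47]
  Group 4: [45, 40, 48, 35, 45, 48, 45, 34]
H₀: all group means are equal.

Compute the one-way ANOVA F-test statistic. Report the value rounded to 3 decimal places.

Group means [31.89, 49.00, 45.88, 42.50], grand mean 41.300
SSB = Σnᵢ(x̄ᵢ−x̄)² = 1272.536; SSW = ΣΣ(x−x̄ᵢ)² = 659.764
MSB = 1272.536/3 = 424.1787; MSW = 659.764/26 = 25.3755
F = MSB/MSW = 16.7161
df = (3, 26)

test statistic = 16.716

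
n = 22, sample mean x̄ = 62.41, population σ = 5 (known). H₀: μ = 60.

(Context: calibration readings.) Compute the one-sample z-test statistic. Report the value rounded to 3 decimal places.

SE = σ/√n = 5/√22 = 1.0660
z = (x̄−μ₀)/SE = (62.41−60)/1.0660 = 2.2608

test statistic = 2.261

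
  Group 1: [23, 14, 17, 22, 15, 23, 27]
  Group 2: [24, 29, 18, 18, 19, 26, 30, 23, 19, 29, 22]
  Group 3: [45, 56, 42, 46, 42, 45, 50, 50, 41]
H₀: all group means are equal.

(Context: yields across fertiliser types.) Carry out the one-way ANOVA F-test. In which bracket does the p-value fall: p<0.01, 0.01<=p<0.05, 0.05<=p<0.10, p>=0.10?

p-value bracket: p<0.01

Group means [20.14, 23.36, 46.33], grand mean 30.185
SSB = Σnᵢ(x̄ᵢ−x̄)² = 3564.671; SSW = ΣΣ(x−x̄ᵢ)² = 543.403
MSB = 3564.671/2 = 1782.3357; MSW = 543.403/24 = 22.6418
F = MSB/MSW = 78.7189
df = (2, 24)
p-value (upper-tail) = 0.00000
→ bracket: p<0.01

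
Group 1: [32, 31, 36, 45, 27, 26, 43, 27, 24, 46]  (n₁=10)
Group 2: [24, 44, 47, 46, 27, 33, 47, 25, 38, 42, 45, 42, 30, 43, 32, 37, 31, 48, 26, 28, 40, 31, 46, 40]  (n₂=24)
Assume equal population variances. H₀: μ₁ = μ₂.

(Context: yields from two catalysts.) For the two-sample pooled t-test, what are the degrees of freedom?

degrees of freedom = 32

df = n₁ + n₂ − 2 = 10 + 24 − 2 = 32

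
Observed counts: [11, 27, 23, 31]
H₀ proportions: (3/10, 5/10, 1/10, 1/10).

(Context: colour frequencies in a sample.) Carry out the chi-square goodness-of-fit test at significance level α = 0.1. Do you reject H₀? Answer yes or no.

reject H₀: yes

n = 92; E_i = n·p_i = [27.60, 46.00, 9.20, 9.20]
χ² = (11−27.60)²/27.60 + (27−46.00)²/46.00 + (23−9.20)²/9.20 + (31−9.20)²/9.20 = 90.1884
df = 3
p-value (upper-tail) = 0.00000
At α=0.1: p < α → reject H₀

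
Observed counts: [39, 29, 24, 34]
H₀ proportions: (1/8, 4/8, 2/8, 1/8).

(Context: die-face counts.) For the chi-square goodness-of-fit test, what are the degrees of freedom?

df = k − 1 = 4 − 1 = 3

degrees of freedom = 3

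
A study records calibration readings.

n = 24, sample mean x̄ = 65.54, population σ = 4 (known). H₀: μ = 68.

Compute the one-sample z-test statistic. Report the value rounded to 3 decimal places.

SE = σ/√n = 4/√24 = 0.8165
z = (x̄−μ₀)/SE = (65.54−68)/0.8165 = -3.0129

test statistic = -3.013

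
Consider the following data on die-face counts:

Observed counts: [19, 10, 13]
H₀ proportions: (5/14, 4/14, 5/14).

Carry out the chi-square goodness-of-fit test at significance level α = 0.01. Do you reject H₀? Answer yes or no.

reject H₀: no

n = 42; E_i = n·p_i = [15.00, 12.00, 15.00]
χ² = (19−15.00)²/15.00 + (10−12.00)²/12.00 + (13−15.00)²/15.00 = 1.6667
df = 2
p-value (upper-tail) = 0.43460
At α=0.01: p ≥ α → fail to reject H₀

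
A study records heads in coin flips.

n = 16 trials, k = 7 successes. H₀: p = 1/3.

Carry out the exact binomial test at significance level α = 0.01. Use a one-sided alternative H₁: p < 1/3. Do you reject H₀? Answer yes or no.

Exact binomial: n=16, k=7, p₀=1/3=0.3333
P(X≤7) from Σ C(n,i)·p₀^i·(1−p₀)^(n−i)
p-value (one-sided, H₁ less) = 0.87350
At α=0.01: p ≥ α → fail to reject H₀

reject H₀: no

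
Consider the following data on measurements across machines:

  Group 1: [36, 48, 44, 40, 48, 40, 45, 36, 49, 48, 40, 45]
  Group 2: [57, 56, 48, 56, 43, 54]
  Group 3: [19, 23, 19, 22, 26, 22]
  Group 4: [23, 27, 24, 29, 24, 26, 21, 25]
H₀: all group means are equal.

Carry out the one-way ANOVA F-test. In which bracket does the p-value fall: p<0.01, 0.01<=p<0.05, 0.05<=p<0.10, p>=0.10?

Group means [43.25, 52.33, 21.83, 24.88], grand mean 36.344
SSB = Σnᵢ(x̄ᵢ−x̄)² = 4421.927; SSW = ΣΣ(x−x̄ᵢ)² = 479.292
MSB = 4421.927/3 = 1473.9757; MSW = 479.292/28 = 17.1176
F = MSB/MSW = 86.1090
df = (3, 28)
p-value (upper-tail) = 0.00000
→ bracket: p<0.01

p-value bracket: p<0.01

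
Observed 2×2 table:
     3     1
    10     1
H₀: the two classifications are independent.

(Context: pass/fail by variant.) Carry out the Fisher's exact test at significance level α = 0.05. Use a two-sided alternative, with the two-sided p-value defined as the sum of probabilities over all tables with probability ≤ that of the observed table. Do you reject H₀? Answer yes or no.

reject H₀: no

Margins: r₁=4, r₂=11, c₁=13, c₂=2, n=15
p_obs = C(4,3)·C(11,10)/C(15,13); sum pmf over tables with pmf ≤ p_obs
p-value (two-sided) = 0.47619
At α=0.05: p ≥ α → fail to reject H₀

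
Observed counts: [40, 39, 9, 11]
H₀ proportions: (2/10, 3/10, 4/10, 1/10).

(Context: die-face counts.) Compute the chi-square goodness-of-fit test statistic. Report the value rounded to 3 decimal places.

test statistic = 47.288

n = 99; E_i = n·p_i = [19.80, 29.70, 39.60, 9.90]
χ² = (40−19.80)²/19.80 + (39−29.70)²/29.70 + (9−39.60)²/39.60 + (11−9.90)²/9.90 = 47.2879
df = 3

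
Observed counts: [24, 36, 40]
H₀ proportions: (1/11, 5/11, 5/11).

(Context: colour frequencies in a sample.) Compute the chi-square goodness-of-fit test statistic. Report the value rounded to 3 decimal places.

test statistic = 27.072

n = 100; E_i = n·p_i = [9.09, 45.45, 45.45]
χ² = (24−9.09)²/9.09 + (36−45.45)²/45.45 + (40−45.45)²/45.45 = 27.0720
df = 2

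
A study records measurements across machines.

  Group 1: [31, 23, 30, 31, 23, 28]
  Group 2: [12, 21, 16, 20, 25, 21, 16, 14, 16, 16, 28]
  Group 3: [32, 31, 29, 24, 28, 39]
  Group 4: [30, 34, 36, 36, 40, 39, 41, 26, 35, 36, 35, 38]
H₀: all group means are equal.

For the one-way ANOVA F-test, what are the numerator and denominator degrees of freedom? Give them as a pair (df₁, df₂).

k = 4 groups, N = 35 total
df = (k−1, N−k) = (4−1, 35−4) = (3, 31)

degrees of freedom = [3, 31]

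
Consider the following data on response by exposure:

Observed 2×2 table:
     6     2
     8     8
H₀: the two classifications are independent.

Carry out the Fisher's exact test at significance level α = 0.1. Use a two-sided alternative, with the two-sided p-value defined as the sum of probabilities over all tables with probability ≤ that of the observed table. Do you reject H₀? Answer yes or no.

reject H₀: no

Margins: r₁=8, r₂=16, c₁=14, c₂=10, n=24
p_obs = C(8,6)·C(16,8)/C(24,14); sum pmf over tables with pmf ≤ p_obs
p-value (two-sided) = 0.38754
At α=0.1: p ≥ α → fail to reject H₀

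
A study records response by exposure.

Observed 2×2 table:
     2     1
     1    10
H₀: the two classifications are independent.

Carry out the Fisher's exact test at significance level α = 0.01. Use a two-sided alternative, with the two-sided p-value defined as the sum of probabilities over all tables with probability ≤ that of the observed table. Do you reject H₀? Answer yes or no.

reject H₀: no

Margins: r₁=3, r₂=11, c₁=3, c₂=11, n=14
p_obs = C(3,2)·C(11,1)/C(14,3); sum pmf over tables with pmf ≤ p_obs
p-value (two-sided) = 0.09341
At α=0.01: p ≥ α → fail to reject H₀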